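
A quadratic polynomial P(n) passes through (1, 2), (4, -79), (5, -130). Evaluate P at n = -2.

-25

Write P(n) = an^2 + bn + c. Substituting each data point gives a linear system:
  a + b + c = 2
  16a + 4b + c = -79
  25a + 5b + c = -130
Solving the system yields a = -6, b = 3, c = 5.
So P(n) = -6n^2 + 3n + 5.
Then P(-2) = -25.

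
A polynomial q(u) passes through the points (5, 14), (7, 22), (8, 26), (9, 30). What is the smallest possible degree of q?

1

Divided differences on the nodes 5, 7, 8, 9:
  order 0: 14  22  26  30
  order 1: 4  4  4
  order 2: 0  0
  order 3: 0
The order-1 divided differences are all 4 (nonzero) and every higher order vanishes, so the data lies on a polynomial of degree exactly 1.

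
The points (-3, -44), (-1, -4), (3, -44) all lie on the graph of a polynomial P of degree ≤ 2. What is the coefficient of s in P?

Write P(s) = as^2 + bs + c. Substituting each data point gives a linear system:
  9a - 3b + c = -44
  a - b + c = -4
  9a + 3b + c = -44
Solving the system yields a = -5, b = 0, c = 1.
So P(s) = -5s² + 1.
The coefficient of s is 0.

0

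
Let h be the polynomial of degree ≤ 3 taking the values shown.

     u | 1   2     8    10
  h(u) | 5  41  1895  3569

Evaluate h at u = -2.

5

Write h(u) = au^3 + bu^2 + cu + d. Substituting each data point gives a linear system:
  a + b + c + d = 5
  8a + 4b + 2c + d = 41
  512a + 64b + 8c + d = 1895
  1000a + 100b + 10c + d = 3569
Solving the system yields a = 3, b = 6, c = -3, d = -1.
So h(u) = 3u^3 + 6u^2 - 3u - 1.
Then h(-2) = 5.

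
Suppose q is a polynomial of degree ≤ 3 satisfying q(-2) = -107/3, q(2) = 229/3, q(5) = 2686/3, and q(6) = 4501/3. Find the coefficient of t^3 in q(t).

6

Write q(t) = at^3 + bt^2 + ct + d. Substituting each data point gives a linear system:
  -8a + 4b - 2c + d = -107/3
  8a + 4b + 2c + d = 229/3
  125a + 25b + 5c + d = 2686/3
  216a + 36b + 6c + d = 4501/3
Solving the system yields a = 6, b = 5, c = 4, d = 1/3.
So q(t) = 6t^3 + 5t^2 + 4t + 1/3.
The leading coefficient is 6.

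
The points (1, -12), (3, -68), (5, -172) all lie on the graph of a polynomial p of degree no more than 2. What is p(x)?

p(x) = -6x^2 - 4x - 2

Write p(x) = ax^2 + bx + c. Substituting each data point gives a linear system:
  a + b + c = -12
  9a + 3b + c = -68
  25a + 5b + c = -172
Solving the system yields a = -6, b = -4, c = -2.
So p(x) = -6x^2 - 4x - 2.
Check: p(3) = -68. ✓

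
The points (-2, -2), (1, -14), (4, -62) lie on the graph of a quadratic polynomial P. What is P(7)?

Using the Lagrange interpolation formula with nodes -2, 1, 4:
  L_0(s) = (s - 1)(s - 4) / 18
  L_1(s) = (s + 2)(s - 4) / -9
  L_2(s) = (s + 2)(s - 1) / 18
Then P(s) = -2·L_0(s) - 14·L_1(s) - 62·L_2(s).
Expanding and collecting terms gives P(s) = -2s² - 6s - 6.
Evaluating at s = 7: P(7) = -146.

-146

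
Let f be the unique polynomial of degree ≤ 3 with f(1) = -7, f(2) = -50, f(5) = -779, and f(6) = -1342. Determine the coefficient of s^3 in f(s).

Write f(s) = as^3 + bs^2 + cs + d. Substituting each data point gives a linear system:
  a + b + c + d = -7
  8a + 4b + 2c + d = -50
  125a + 25b + 5c + d = -779
  216a + 36b + 6c + d = -1342
Solving the system yields a = -6, b = -2, c = 5, d = -4.
So f(s) = -6s^3 - 2s^2 + 5s - 4.
The leading coefficient is -6.

-6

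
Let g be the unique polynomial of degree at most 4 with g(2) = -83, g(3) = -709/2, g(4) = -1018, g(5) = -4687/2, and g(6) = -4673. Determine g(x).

g(x) = -3x^4 - 3x^3 - 4x^2 + (1/2)x + 4

Write g(x) = ax^4 + bx^3 + cx^2 + dx + e. Substituting each data point gives a linear system:
  16a + 8b + 4c + 2d + e = -83
  81a + 27b + 9c + 3d + e = -709/2
  256a + 64b + 16c + 4d + e = -1018
  625a + 125b + 25c + 5d + e = -4687/2
  1296a + 216b + 36c + 6d + e = -4673
Solving the system yields a = -3, b = -3, c = -4, d = 1/2, e = 4.
So g(x) = -3x^4 - 3x^3 - 4x^2 + (1/2)x + 4.
Check: g(6) = -4673. ✓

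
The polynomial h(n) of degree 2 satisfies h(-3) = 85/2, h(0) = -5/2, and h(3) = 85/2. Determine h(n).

h(n) = 5n^2 - 5/2

Write h(n) = an^2 + bn + c. Substituting each data point gives a linear system:
  9a - 3b + c = 85/2
  c = -5/2
  9a + 3b + c = 85/2
Solving the system yields a = 5, b = 0, c = -5/2.
So h(n) = 5n^2 - 5/2.
Check: h(0) = -5/2. ✓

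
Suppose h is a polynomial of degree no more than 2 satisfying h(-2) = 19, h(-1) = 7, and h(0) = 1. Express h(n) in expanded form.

Write h(n) = an^2 + bn + c. Substituting each data point gives a linear system:
  4a - 2b + c = 19
  a - b + c = 7
  c = 1
Solving the system yields a = 3, b = -3, c = 1.
So h(n) = 3n^2 - 3n + 1.
Check: h(0) = 1. ✓

h(n) = 3n^2 - 3n + 1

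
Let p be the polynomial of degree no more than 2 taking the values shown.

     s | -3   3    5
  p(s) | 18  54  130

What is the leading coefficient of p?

4

Write p(s) = as^2 + bs + c. Substituting each data point gives a linear system:
  9a - 3b + c = 18
  9a + 3b + c = 54
  25a + 5b + c = 130
Solving the system yields a = 4, b = 6, c = 0.
So p(s) = 4s^2 + 6s.
The leading coefficient is 4.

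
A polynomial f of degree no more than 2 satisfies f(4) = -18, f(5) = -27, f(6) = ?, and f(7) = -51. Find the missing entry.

-38

The 3 known points determine the degree-2 polynomial uniquely.
Write f(n) = an^2 + bn + c. Substituting each data point gives a linear system:
  16a + 4b + c = -18
  25a + 5b + c = -27
  49a + 7b + c = -51
Solving the system yields a = -1, b = 0, c = -2.
So f(n) = -n^2 - 2.
Then f(6) = -38.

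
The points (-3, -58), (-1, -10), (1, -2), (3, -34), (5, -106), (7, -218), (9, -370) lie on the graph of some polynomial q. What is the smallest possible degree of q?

Forward differences of the values at x = -3, -1, 1, 3, 5, 7, 9:
  q  : -58  -10  -2  -34  -106  -218  -370
  Δ  : 48  8  -32  -72  -112  -152
  Δ^2: -40  -40  -40  -40  -40
  Δ^3: 0  0  0  0
  Δ^4: 0  0  0
  Δ^5: 0  0
  Δ^6: 0
The second differences are constant (-40) and nonzero, while all higher differences vanish, so the minimal degree is 2.

2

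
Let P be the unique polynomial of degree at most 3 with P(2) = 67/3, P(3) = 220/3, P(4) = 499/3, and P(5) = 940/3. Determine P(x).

P(x) = 2x^3 + 3x^2 - 2x - 5/3

Write P(x) = ax^3 + bx^2 + cx + d. Substituting each data point gives a linear system:
  8a + 4b + 2c + d = 67/3
  27a + 9b + 3c + d = 220/3
  64a + 16b + 4c + d = 499/3
  125a + 25b + 5c + d = 940/3
Solving the system yields a = 2, b = 3, c = -2, d = -5/3.
So P(x) = 2x³ + 3x² - 2x - 5/3.
Check: P(3) = 220/3. ✓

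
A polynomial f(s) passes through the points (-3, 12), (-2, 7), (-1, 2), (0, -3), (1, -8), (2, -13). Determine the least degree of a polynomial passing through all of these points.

1

Forward differences of the values at s = -3, -2, -1, 0, 1, 2:
  f  : 12  7  2  -3  -8  -13
  Δ  : -5  -5  -5  -5  -5
  Δ^2: 0  0  0  0
  Δ^3: 0  0  0
  Δ^4: 0  0
  Δ^5: 0
The first differences are constant (-5) and nonzero, while all higher differences vanish, so the minimal degree is 1.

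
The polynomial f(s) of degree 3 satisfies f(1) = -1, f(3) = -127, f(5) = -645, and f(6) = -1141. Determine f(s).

Write f(s) = as^3 + bs^2 + cs + d. Substituting each data point gives a linear system:
  a + b + c + d = -1
  27a + 9b + 3c + d = -127
  125a + 25b + 5c + d = -645
  216a + 36b + 6c + d = -1141
Solving the system yields a = -6, b = 5, c = -5, d = 5.
So f(s) = -6s³ + 5s² - 5s + 5.
Check: f(6) = -1141. ✓

f(s) = -6s^3 + 5s^2 - 5s + 5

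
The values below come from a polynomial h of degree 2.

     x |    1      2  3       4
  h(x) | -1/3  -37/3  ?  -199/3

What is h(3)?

-103/3

The 3 known points determine the degree-2 polynomial uniquely.
Write h(x) = ax^2 + bx + c. Substituting each data point gives a linear system:
  a + b + c = -1/3
  4a + 2b + c = -37/3
  16a + 4b + c = -199/3
Solving the system yields a = -5, b = 3, c = 5/3.
So h(x) = -5x^2 + 3x + 5/3.
Then h(3) = -103/3.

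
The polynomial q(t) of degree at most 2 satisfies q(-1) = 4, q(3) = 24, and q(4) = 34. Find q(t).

q(t) = t^2 + 3t + 6

Write q(t) = at^2 + bt + c. Substituting each data point gives a linear system:
  a - b + c = 4
  9a + 3b + c = 24
  16a + 4b + c = 34
Solving the system yields a = 1, b = 3, c = 6.
So q(t) = t^2 + 3t + 6.
Check: q(-1) = 4. ✓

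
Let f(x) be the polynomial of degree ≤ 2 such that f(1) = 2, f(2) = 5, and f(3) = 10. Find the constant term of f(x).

Write f(x) = ax^2 + bx + c. Substituting each data point gives a linear system:
  a + b + c = 2
  4a + 2b + c = 5
  9a + 3b + c = 10
Solving the system yields a = 1, b = 0, c = 1.
So f(x) = x^2 + 1.
The constant term is 1.

1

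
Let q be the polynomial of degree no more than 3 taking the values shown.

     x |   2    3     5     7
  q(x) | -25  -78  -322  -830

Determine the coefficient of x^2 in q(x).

Write q(x) = ax^3 + bx^2 + cx + d. Substituting each data point gives a linear system:
  8a + 4b + 2c + d = -25
  27a + 9b + 3c + d = -78
  125a + 25b + 5c + d = -322
  343a + 49b + 7c + d = -830
Solving the system yields a = -2, b = -3, c = 0, d = 3.
So q(x) = -2x^3 - 3x^2 + 3.
The coefficient of x^2 is -3.

-3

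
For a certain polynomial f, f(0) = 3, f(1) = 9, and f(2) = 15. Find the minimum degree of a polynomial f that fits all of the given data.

Forward differences of the values at s = 0, 1, 2:
  f  : 3  9  15
  Δ  : 6  6
  Δ^2: 0
The first differences are constant (6) and nonzero, while all higher differences vanish, so the minimal degree is 1.

1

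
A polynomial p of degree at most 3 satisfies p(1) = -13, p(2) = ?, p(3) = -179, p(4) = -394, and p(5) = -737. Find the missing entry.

On equispaced nodes a degree-3 polynomial has vanishing fourth forward difference, so
  p(1) - 4·p(2) + 6·p(3) - 4·p(4) + p(5) = 0.
Substituting the known values and solving for p(2):
  -4·p(2) = 248
  p(2) = -62.

-62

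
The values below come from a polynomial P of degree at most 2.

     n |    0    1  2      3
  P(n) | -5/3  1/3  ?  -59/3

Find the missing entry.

-17/3

The 3 known points determine the degree-2 polynomial uniquely.
Write P(n) = an^2 + bn + c. Substituting each data point gives a linear system:
  c = -5/3
  a + b + c = 1/3
  9a + 3b + c = -59/3
Solving the system yields a = -4, b = 6, c = -5/3.
So P(n) = -4n^2 + 6n - 5/3.
Then P(2) = -17/3.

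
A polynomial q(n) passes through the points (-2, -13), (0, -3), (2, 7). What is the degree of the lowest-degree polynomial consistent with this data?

Forward differences of the values at n = -2, 0, 2:
  q  : -13  -3  7
  Δ  : 10  10
  Δ^2: 0
The first differences are constant (10) and nonzero, while all higher differences vanish, so the minimal degree is 1.

1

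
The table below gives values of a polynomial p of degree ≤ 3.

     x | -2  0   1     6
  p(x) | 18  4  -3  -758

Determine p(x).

p(x) = -3x^3 - 3x^2 - x + 4

Write p(x) = ax^3 + bx^2 + cx + d. Substituting each data point gives a linear system:
  -8a + 4b - 2c + d = 18
  d = 4
  a + b + c + d = -3
  216a + 36b + 6c + d = -758
Solving the system yields a = -3, b = -3, c = -1, d = 4.
So p(x) = -3x^3 - 3x^2 - x + 4.
Check: p(0) = 4. ✓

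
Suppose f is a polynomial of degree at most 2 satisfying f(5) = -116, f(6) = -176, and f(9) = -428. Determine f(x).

Write f(x) = ax^2 + bx + c. Substituting each data point gives a linear system:
  25a + 5b + c = -116
  36a + 6b + c = -176
  81a + 9b + c = -428
Solving the system yields a = -6, b = 6, c = 4.
So f(x) = -6x^2 + 6x + 4.
Check: f(5) = -116. ✓

f(x) = -6x^2 + 6x + 4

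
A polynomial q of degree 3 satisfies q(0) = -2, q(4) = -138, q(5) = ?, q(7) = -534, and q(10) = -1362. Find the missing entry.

The 4 known points determine the degree-3 polynomial uniquely.
Write q(n) = an^3 + bn^2 + cn + d. Substituting each data point gives a linear system:
  d = -2
  64a + 16b + 4c + d = -138
  343a + 49b + 7c + d = -534
  1000a + 100b + 10c + d = -1362
Solving the system yields a = -1, b = -3, c = -6, d = -2.
So q(n) = -n^3 - 3n^2 - 6n - 2.
Then q(5) = -232.

-232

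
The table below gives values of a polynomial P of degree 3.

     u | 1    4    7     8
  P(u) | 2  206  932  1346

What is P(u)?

P(u) = 2u^3 + 5u^2 + u - 6

Write P(u) = au^3 + bu^2 + cu + d. Substituting each data point gives a linear system:
  a + b + c + d = 2
  64a + 16b + 4c + d = 206
  343a + 49b + 7c + d = 932
  512a + 64b + 8c + d = 1346
Solving the system yields a = 2, b = 5, c = 1, d = -6.
So P(u) = 2u³ + 5u² + u - 6.
Check: P(8) = 1346. ✓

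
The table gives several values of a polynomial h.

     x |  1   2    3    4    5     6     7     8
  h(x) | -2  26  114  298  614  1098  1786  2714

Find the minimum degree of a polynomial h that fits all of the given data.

3

Forward differences of the values at x = 1, 2, 3, 4, 5, 6, 7, 8:
  h  : -2  26  114  298  614  1098  1786  2714
  Δ  : 28  88  184  316  484  688  928
  Δ^2: 60  96  132  168  204  240
  Δ^3: 36  36  36  36  36
  Δ^4: 0  0  0  0
  Δ^5: 0  0  0
  Δ^6: 0  0
  Δ^7: 0
The third differences are constant (36) and nonzero, while all higher differences vanish, so the minimal degree is 3.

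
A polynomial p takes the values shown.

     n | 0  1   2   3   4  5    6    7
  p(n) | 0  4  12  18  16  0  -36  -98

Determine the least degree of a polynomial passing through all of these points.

Forward differences of the values at n = 0, 1, 2, 3, 4, 5, 6, 7:
  p  : 0  4  12  18  16  0  -36  -98
  Δ  : 4  8  6  -2  -16  -36  -62
  Δ^2: 4  -2  -8  -14  -20  -26
  Δ^3: -6  -6  -6  -6  -6
  Δ^4: 0  0  0  0
  Δ^5: 0  0  0
  Δ^6: 0  0
  Δ^7: 0
The third differences are constant (-6) and nonzero, while all higher differences vanish, so the minimal degree is 3.

3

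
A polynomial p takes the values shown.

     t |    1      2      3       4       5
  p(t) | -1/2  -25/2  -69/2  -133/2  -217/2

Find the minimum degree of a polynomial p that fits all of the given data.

Forward differences of the values at t = 1, 2, 3, 4, 5:
  p  : -1/2  -25/2  -69/2  -133/2  -217/2
  Δ  : -12  -22  -32  -42
  Δ^2: -10  -10  -10
  Δ^3: 0  0
  Δ^4: 0
The second differences are constant (-10) and nonzero, while all higher differences vanish, so the minimal degree is 2.

2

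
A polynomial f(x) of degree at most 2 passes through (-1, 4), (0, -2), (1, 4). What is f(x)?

f(x) = 6x^2 - 2

Write f(x) = ax^2 + bx + c. Substituting each data point gives a linear system:
  a - b + c = 4
  c = -2
  a + b + c = 4
Solving the system yields a = 6, b = 0, c = -2.
So f(x) = 6x^2 - 2.
Check: f(-1) = 4. ✓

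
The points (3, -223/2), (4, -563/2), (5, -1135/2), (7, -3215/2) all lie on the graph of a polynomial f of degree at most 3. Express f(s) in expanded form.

Using the Lagrange interpolation formula with nodes 3, 4, 5, 7:
  L_0(s) = (s - 4)(s - 5)(s - 7) / -8
  L_1(s) = (s - 3)(s - 5)(s - 7) / 3
  L_2(s) = (s - 3)(s - 4)(s - 7) / -4
  L_3(s) = (s - 3)(s - 4)(s - 5) / 24
Then f(s) = -223/2·L_0(s) - 563/2·L_1(s) - 1135/2·L_2(s) - 3215/2·L_3(s).
Expanding and collecting terms gives f(s) = -5s³ + 2s² + s + 5/2.
Check: f(4) = -563/2. ✓

f(s) = -5s^3 + 2s^2 + s + 5/2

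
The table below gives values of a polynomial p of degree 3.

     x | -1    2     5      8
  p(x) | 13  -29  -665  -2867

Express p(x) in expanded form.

Write p(x) = ax^3 + bx^2 + cx + d. Substituting each data point gives a linear system:
  -a + b - c + d = 13
  8a + 4b + 2c + d = -29
  125a + 25b + 5c + d = -665
  512a + 64b + 8c + d = -2867
Solving the system yields a = -6, b = 3, c = 1, d = 5.
So p(x) = -6x^3 + 3x^2 + x + 5.
Check: p(-1) = 13. ✓

p(x) = -6x^3 + 3x^2 + x + 5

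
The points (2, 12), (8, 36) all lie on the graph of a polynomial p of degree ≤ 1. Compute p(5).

Using the Lagrange interpolation formula with nodes 2, 8:
  L_0(s) = (s - 8) / -6
  L_1(s) = (s - 2) / 6
Then p(s) = 12·L_0(s) + 36·L_1(s).
Expanding and collecting terms gives p(s) = 4s + 4.
Evaluating at s = 5: p(5) = 24.

24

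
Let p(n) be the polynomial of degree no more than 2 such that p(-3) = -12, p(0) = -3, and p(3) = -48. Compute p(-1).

Write p(n) = an^2 + bn + c. Substituting each data point gives a linear system:
  9a - 3b + c = -12
  c = -3
  9a + 3b + c = -48
Solving the system yields a = -3, b = -6, c = -3.
So p(n) = -3n² - 6n - 3.
Then p(-1) = 0.

0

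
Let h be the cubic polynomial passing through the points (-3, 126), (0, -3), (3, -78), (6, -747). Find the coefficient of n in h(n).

Write h(n) = an^3 + bn^2 + cn + d. Substituting each data point gives a linear system:
  -27a + 9b - 3c + d = 126
  d = -3
  27a + 9b + 3c + d = -78
  216a + 36b + 6c + d = -747
Solving the system yields a = -4, b = 3, c = 2, d = -3.
So h(n) = -4n³ + 3n² + 2n - 3.
The coefficient of n is 2.

2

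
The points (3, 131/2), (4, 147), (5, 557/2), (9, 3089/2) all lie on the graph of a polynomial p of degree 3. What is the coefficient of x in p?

Write p(x) = ax^3 + bx^2 + cx + d. Substituting each data point gives a linear system:
  27a + 9b + 3c + d = 131/2
  64a + 16b + 4c + d = 147
  125a + 25b + 5c + d = 557/2
  729a + 81b + 9c + d = 3089/2
Solving the system yields a = 2, b = 1, c = 1/2, d = 1.
So p(x) = 2x^3 + x^2 + (1/2)x + 1.
The coefficient of x is 1/2.

1/2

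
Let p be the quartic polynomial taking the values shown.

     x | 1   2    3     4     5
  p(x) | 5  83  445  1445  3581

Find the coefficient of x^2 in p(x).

Write p(x) = ax^4 + bx^3 + cx^2 + dx + e. Substituting each data point gives a linear system:
  a + b + c + d + e = 5
  16a + 8b + 4c + 2d + e = 83
  81a + 27b + 9c + 3d + e = 445
  256a + 64b + 16c + 4d + e = 1445
  625a + 125b + 25c + 5d + e = 3581
Solving the system yields a = 6, b = -1, c = -2, d = 1, e = 1.
So p(x) = 6x^4 - x^3 - 2x^2 + x + 1.
The coefficient of x^2 is -2.

-2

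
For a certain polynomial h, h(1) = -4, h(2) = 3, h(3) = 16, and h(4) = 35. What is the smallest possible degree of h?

2

Forward differences of the values at t = 1, 2, 3, 4:
  h  : -4  3  16  35
  Δ  : 7  13  19
  Δ^2: 6  6
  Δ^3: 0
The second differences are constant (6) and nonzero, while all higher differences vanish, so the minimal degree is 2.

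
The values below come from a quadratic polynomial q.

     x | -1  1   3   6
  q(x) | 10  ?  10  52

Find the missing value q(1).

The 3 known points determine the degree-2 polynomial uniquely.
Write q(x) = ax^2 + bx + c. Substituting each data point gives a linear system:
  a - b + c = 10
  9a + 3b + c = 10
  36a + 6b + c = 52
Solving the system yields a = 2, b = -4, c = 4.
So q(x) = 2x^2 - 4x + 4.
Then q(1) = 2.

2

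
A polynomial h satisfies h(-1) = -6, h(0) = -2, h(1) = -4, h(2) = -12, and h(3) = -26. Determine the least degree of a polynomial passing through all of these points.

2

Forward differences of the values at x = -1, 0, 1, 2, 3:
  h  : -6  -2  -4  -12  -26
  Δ  : 4  -2  -8  -14
  Δ^2: -6  -6  -6
  Δ^3: 0  0
  Δ^4: 0
The second differences are constant (-6) and nonzero, while all higher differences vanish, so the minimal degree is 2.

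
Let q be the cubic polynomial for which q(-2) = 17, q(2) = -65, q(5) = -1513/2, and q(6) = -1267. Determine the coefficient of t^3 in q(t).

-5

Write q(t) = at^3 + bt^2 + ct + d. Substituting each data point gives a linear system:
  -8a + 4b - 2c + d = 17
  8a + 4b + 2c + d = -65
  125a + 25b + 5c + d = -1513/2
  216a + 36b + 6c + d = -1267
Solving the system yields a = -5, b = -5, c = -1/2, d = -4.
So q(t) = -5t³ - 5t² - (1/2)t - 4.
The leading coefficient is -5.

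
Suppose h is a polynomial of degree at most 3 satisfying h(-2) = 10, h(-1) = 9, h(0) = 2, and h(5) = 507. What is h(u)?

Using the Lagrange interpolation formula with nodes -2, -1, 0, 5:
  L_0(u) = (u + 1)u(u - 5) / -14
  L_1(u) = (u + 2)u(u - 5) / 6
  L_2(u) = (u + 2)(u + 1)(u - 5) / -10
  L_3(u) = (u + 2)(u + 1)u / 210
Then h(u) = 10·L_0(u) + 9·L_1(u) + 2·L_2(u) + 507·L_3(u).
Expanding and collecting terms gives h(u) = 3u³ + 6u² - 4u + 2.
Check: h(-2) = 10. ✓

h(u) = 3u^3 + 6u^2 - 4u + 2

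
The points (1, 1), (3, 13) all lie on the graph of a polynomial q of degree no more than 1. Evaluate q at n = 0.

-5

Write q(n) = an + b. Substituting each data point gives a linear system:
  a + b = 1
  3a + b = 13
Solving the system yields a = 6, b = -5.
So q(n) = 6n - 5.
Then q(0) = -5.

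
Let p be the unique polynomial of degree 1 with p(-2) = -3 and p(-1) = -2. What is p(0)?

-1

Using the Lagrange interpolation formula with nodes -2, -1:
  L_0(t) = (t + 1) / -1
  L_1(t) = (t + 2) / 1
Then p(t) = -3·L_0(t) - 2·L_1(t).
Expanding and collecting terms gives p(t) = t - 1.
Evaluating at t = 0: p(0) = -1.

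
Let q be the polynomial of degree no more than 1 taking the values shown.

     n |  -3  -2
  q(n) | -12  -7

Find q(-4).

Using the Lagrange interpolation formula with nodes -3, -2:
  L_0(n) = (n + 2) / -1
  L_1(n) = (n + 3) / 1
Then q(n) = -12·L_0(n) - 7·L_1(n).
Expanding and collecting terms gives q(n) = 5n + 3.
Evaluating at n = -4: q(-4) = -17.

-17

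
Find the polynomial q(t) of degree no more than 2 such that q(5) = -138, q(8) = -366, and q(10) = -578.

Using the Lagrange interpolation formula with nodes 5, 8, 10:
  L_0(t) = (t - 8)(t - 10) / 15
  L_1(t) = (t - 5)(t - 10) / -6
  L_2(t) = (t - 5)(t - 8) / 10
Then q(t) = -138·L_0(t) - 366·L_1(t) - 578·L_2(t).
Expanding and collecting terms gives q(t) = -6t² + 2t + 2.
Check: q(8) = -366. ✓

q(t) = -6t^2 + 2t + 2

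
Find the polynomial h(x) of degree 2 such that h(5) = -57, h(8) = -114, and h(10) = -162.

Write h(x) = ax^2 + bx + c. Substituting each data point gives a linear system:
  25a + 5b + c = -57
  64a + 8b + c = -114
  100a + 10b + c = -162
Solving the system yields a = -1, b = -6, c = -2.
So h(x) = -x^2 - 6x - 2.
Check: h(10) = -162. ✓

h(x) = -x^2 - 6x - 2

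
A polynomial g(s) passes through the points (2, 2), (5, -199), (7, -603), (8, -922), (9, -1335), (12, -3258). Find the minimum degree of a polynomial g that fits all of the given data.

Divided differences on the nodes 2, 5, 7, 8, 9, 12:
  order 0: 2  -199  -603  -922  -1335  -3258
  order 1: -67  -202  -319  -413  -641
  order 2: -27  -39  -47  -57
  order 3: -2  -2  -2
  order 4: 0  0
  order 5: 0
The order-3 divided differences are all -2 (nonzero) and every higher order vanishes, so the data lies on a polynomial of degree exactly 3.

3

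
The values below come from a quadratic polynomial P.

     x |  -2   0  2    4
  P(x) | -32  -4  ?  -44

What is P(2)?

On equispaced nodes a degree-2 polynomial has vanishing third forward difference, so
  - P(-2) + 3·P(0) - 3·P(2) + P(4) = 0.
Substituting the known values and solving for P(2):
  -3·P(2) = 24
  P(2) = -8.

-8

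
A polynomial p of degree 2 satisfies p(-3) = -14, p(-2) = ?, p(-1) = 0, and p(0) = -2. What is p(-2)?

On equispaced nodes a degree-2 polynomial has vanishing third forward difference, so
  - p(-3) + 3·p(-2) - 3·p(-1) + p(0) = 0.
Substituting the known values and solving for p(-2):
  3·p(-2) = -12
  p(-2) = -4.

-4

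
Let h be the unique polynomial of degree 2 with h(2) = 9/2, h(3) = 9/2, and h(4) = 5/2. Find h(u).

Using the Lagrange interpolation formula with nodes 2, 3, 4:
  L_0(u) = (u - 3)(u - 4) / 2
  L_1(u) = (u - 2)(u - 4) / -1
  L_2(u) = (u - 2)(u - 3) / 2
Then h(u) = 9/2·L_0(u) + 9/2·L_1(u) + 5/2·L_2(u).
Expanding and collecting terms gives h(u) = -u^2 + 5u - 3/2.
Check: h(3) = 9/2. ✓

h(u) = -u^2 + 5u - 3/2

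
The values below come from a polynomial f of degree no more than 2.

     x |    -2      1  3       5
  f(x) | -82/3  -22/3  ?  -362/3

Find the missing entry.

-44

The 3 known points determine the degree-2 polynomial uniquely.
Write f(x) = ax^2 + bx + c. Substituting each data point gives a linear system:
  4a - 2b + c = -82/3
  a + b + c = -22/3
  25a + 5b + c = -362/3
Solving the system yields a = -5, b = 5/3, c = -4.
So f(x) = -5x^2 + (5/3)x - 4.
Then f(3) = -44.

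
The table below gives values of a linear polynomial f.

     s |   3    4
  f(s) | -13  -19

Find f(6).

-31

Write f(s) = as + b. Substituting each data point gives a linear system:
  3a + b = -13
  4a + b = -19
Solving the system yields a = -6, b = 5.
So f(s) = -6s + 5.
Then f(6) = -31.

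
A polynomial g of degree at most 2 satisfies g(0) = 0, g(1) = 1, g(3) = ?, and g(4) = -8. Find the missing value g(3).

The 3 known points determine the degree-2 polynomial uniquely.
Write g(x) = ax^2 + bx + c. Substituting each data point gives a linear system:
  c = 0
  a + b + c = 1
  16a + 4b + c = -8
Solving the system yields a = -1, b = 2, c = 0.
So g(x) = -x² + 2x.
Then g(3) = -3.

-3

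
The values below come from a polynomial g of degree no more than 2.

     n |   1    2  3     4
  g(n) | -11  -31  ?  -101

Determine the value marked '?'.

The 3 known points determine the degree-2 polynomial uniquely.
Write g(n) = an^2 + bn + c. Substituting each data point gives a linear system:
  a + b + c = -11
  4a + 2b + c = -31
  16a + 4b + c = -101
Solving the system yields a = -5, b = -5, c = -1.
So g(n) = -5n^2 - 5n - 1.
Then g(3) = -61.

-61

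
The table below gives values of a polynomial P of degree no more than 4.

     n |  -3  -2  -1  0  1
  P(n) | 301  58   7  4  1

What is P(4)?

952

Using the Lagrange interpolation formula with nodes -3, -2, -1, 0, 1:
  L_0(n) = (n + 2)(n + 1)n(n - 1) / 24
  L_1(n) = (n + 3)(n + 1)n(n - 1) / -6
  L_2(n) = (n + 3)(n + 2)n(n - 1) / 4
  L_3(n) = (n + 3)(n + 2)(n + 1)(n - 1) / -6
  L_4(n) = (n + 3)(n + 2)(n + 1)n / 24
Then P(n) = 301·L_0(n) + 58·L_1(n) + 7·L_2(n) + 4·L_3(n) + 1·L_4(n).
Expanding and collecting terms gives P(n) = 4n⁴ - 4n² - 3n + 4.
Evaluating at n = 4: P(4) = 952.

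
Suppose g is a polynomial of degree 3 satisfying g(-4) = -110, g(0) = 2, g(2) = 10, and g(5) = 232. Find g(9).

1424

Write g(x) = ax^3 + bx^2 + cx + d. Substituting each data point gives a linear system:
  -64a + 16b - 4c + d = -110
  d = 2
  8a + 4b + 2c + d = 10
  125a + 25b + 5c + d = 232
Solving the system yields a = 2, b = 0, c = -4, d = 2.
So g(x) = 2x^3 - 4x + 2.
Then g(9) = 1424.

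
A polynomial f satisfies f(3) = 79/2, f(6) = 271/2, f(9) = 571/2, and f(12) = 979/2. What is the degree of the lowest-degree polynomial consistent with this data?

2

Forward differences of the values at n = 3, 6, 9, 12:
  f  : 79/2  271/2  571/2  979/2
  Δ  : 96  150  204
  Δ^2: 54  54
  Δ^3: 0
The second differences are constant (54) and nonzero, while all higher differences vanish, so the minimal degree is 2.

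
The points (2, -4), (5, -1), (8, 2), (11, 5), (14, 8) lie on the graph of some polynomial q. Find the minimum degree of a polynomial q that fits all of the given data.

Forward differences of the values at t = 2, 5, 8, 11, 14:
  q  : -4  -1  2  5  8
  Δ  : 3  3  3  3
  Δ^2: 0  0  0
  Δ^3: 0  0
  Δ^4: 0
The first differences are constant (3) and nonzero, while all higher differences vanish, so the minimal degree is 1.

1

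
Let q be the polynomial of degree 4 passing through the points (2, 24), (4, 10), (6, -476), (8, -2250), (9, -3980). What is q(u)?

q(u) = -u^4 + 3u^3 + 5u^2 - u - 2

Write q(u) = au^4 + bu^3 + cu^2 + du + e. Substituting each data point gives a linear system:
  16a + 8b + 4c + 2d + e = 24
  256a + 64b + 16c + 4d + e = 10
  1296a + 216b + 36c + 6d + e = -476
  4096a + 512b + 64c + 8d + e = -2250
  6561a + 729b + 81c + 9d + e = -3980
Solving the system yields a = -1, b = 3, c = 5, d = -1, e = -2.
So q(u) = -u^4 + 3u^3 + 5u^2 - u - 2.
Check: q(6) = -476. ✓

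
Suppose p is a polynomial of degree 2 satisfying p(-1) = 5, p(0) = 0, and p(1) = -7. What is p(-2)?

Using the Lagrange interpolation formula with nodes -1, 0, 1:
  L_0(t) = t(t - 1) / 2
  L_1(t) = (t + 1)(t - 1) / -1
  L_2(t) = (t + 1)t / 2
Then p(t) = 5·L_0(t) + 0·L_1(t) - 7·L_2(t).
Expanding and collecting terms gives p(t) = -t^2 - 6t.
Evaluating at t = -2: p(-2) = 8.

8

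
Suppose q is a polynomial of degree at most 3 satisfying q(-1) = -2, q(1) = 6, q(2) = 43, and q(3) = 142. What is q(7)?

Using the Lagrange interpolation formula with nodes -1, 1, 2, 3:
  L_0(s) = (s - 1)(s - 2)(s - 3) / -24
  L_1(s) = (s + 1)(s - 2)(s - 3) / 4
  L_2(s) = (s + 1)(s - 1)(s - 3) / -3
  L_3(s) = (s + 1)(s - 1)(s - 2) / 8
Then q(s) = -2·L_0(s) + 6·L_1(s) + 43·L_2(s) + 142·L_3(s).
Expanding and collecting terms gives q(s) = 5s^3 + s^2 - s + 1.
Evaluating at s = 7: q(7) = 1758.

1758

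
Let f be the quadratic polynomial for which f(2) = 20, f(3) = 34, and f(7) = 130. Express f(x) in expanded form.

Write f(x) = ax^2 + bx + c. Substituting each data point gives a linear system:
  4a + 2b + c = 20
  9a + 3b + c = 34
  49a + 7b + c = 130
Solving the system yields a = 2, b = 4, c = 4.
So f(x) = 2x^2 + 4x + 4.
Check: f(2) = 20. ✓

f(x) = 2x^2 + 4x + 4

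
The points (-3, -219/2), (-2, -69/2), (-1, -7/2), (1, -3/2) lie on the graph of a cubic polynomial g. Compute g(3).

Using the Lagrange interpolation formula with nodes -3, -2, -1, 1:
  L_0(n) = (n + 2)(n + 1)(n - 1) / -8
  L_1(n) = (n + 3)(n + 1)(n - 1) / 3
  L_2(n) = (n + 3)(n + 2)(n - 1) / -4
  L_3(n) = (n + 3)(n + 2)(n + 1) / 24
Then g(n) = -219/2·L_0(n) - 69/2·L_1(n) - 7/2·L_2(n) - 3/2·L_3(n).
Expanding and collecting terms gives g(n) = 3n³ - 4n² - 2n + 3/2.
Evaluating at n = 3: g(3) = 81/2.

81/2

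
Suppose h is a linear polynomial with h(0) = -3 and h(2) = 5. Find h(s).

Write h(s) = as + b. Substituting each data point gives a linear system:
  b = -3
  2a + b = 5
Solving the system yields a = 4, b = -3.
So h(s) = 4s - 3.
Check: h(0) = -3. ✓

h(s) = 4s - 3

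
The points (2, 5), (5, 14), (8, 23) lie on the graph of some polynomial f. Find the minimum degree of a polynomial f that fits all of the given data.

Forward differences of the values at t = 2, 5, 8:
  f  : 5  14  23
  Δ  : 9  9
  Δ^2: 0
The first differences are constant (9) and nonzero, while all higher differences vanish, so the minimal degree is 1.

1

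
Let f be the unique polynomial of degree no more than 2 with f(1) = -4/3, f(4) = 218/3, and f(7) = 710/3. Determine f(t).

Write f(t) = at^2 + bt + c. Substituting each data point gives a linear system:
  a + b + c = -4/3
  16a + 4b + c = 218/3
  49a + 7b + c = 710/3
Solving the system yields a = 5, b = -1/3, c = -6.
So f(t) = 5t^2 - (1/3)t - 6.
Check: f(7) = 710/3. ✓

f(t) = 5t^2 - (1/3)t - 6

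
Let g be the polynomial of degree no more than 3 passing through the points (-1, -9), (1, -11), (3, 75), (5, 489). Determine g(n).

Write g(n) = an^3 + bn^2 + cn + d. Substituting each data point gives a linear system:
  -a + b - c + d = -9
  a + b + c + d = -11
  27a + 9b + 3c + d = 75
  125a + 25b + 5c + d = 489
Solving the system yields a = 5, b = -4, c = -6, d = -6.
So g(n) = 5n^3 - 4n^2 - 6n - 6.
Check: g(3) = 75. ✓

g(n) = 5n^3 - 4n^2 - 6n - 6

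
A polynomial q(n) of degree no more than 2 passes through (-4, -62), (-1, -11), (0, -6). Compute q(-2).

-22

Write q(n) = an^2 + bn + c. Substituting each data point gives a linear system:
  16a - 4b + c = -62
  a - b + c = -11
  c = -6
Solving the system yields a = -3, b = 2, c = -6.
So q(n) = -3n² + 2n - 6.
Then q(-2) = -22.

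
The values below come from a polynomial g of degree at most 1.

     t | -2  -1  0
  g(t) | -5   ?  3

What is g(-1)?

On equispaced nodes a degree-1 polynomial has vanishing second forward difference, so
  g(-2) - 2·g(-1) + g(0) = 0.
Substituting the known values and solving for g(-1):
  -2·g(-1) = 2
  g(-1) = -1.

-1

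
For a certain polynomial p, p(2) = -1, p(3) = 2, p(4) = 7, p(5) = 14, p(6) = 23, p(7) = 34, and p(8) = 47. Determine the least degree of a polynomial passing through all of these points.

Forward differences of the values at x = 2, 3, 4, 5, 6, 7, 8:
  p  : -1  2  7  14  23  34  47
  Δ  : 3  5  7  9  11  13
  Δ^2: 2  2  2  2  2
  Δ^3: 0  0  0  0
  Δ^4: 0  0  0
  Δ^5: 0  0
  Δ^6: 0
The second differences are constant (2) and nonzero, while all higher differences vanish, so the minimal degree is 2.

2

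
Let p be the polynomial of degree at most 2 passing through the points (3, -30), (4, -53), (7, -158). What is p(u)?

p(u) = -3u^2 - 2u + 3

Write p(u) = au^2 + bu + c. Substituting each data point gives a linear system:
  9a + 3b + c = -30
  16a + 4b + c = -53
  49a + 7b + c = -158
Solving the system yields a = -3, b = -2, c = 3.
So p(u) = -3u^2 - 2u + 3.
Check: p(4) = -53. ✓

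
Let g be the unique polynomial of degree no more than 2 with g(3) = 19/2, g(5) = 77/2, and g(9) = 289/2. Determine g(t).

g(t) = 2t^2 - (3/2)t - 4

Write g(t) = at^2 + bt + c. Substituting each data point gives a linear system:
  9a + 3b + c = 19/2
  25a + 5b + c = 77/2
  81a + 9b + c = 289/2
Solving the system yields a = 2, b = -3/2, c = -4.
So g(t) = 2t^2 - (3/2)t - 4.
Check: g(9) = 289/2. ✓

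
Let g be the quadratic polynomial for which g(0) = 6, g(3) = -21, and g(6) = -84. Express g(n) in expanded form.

Using the Lagrange interpolation formula with nodes 0, 3, 6:
  L_0(n) = (n - 3)(n - 6) / 18
  L_1(n) = n(n - 6) / -9
  L_2(n) = n(n - 3) / 18
Then g(n) = 6·L_0(n) - 21·L_1(n) - 84·L_2(n).
Expanding and collecting terms gives g(n) = -2n² - 3n + 6.
Check: g(6) = -84. ✓

g(n) = -2n^2 - 3n + 6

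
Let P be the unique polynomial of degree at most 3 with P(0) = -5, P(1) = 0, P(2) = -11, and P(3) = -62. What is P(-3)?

Using the Lagrange interpolation formula with nodes 0, 1, 2, 3:
  L_0(s) = (s - 1)(s - 2)(s - 3) / -6
  L_1(s) = s(s - 2)(s - 3) / 2
  L_2(s) = s(s - 1)(s - 3) / -2
  L_3(s) = s(s - 1)(s - 2) / 6
Then P(s) = -5·L_0(s) + 0·L_1(s) - 11·L_2(s) - 62·L_3(s).
Expanding and collecting terms gives P(s) = -4s^3 + 4s^2 + 5s - 5.
Evaluating at s = -3: P(-3) = 124.

124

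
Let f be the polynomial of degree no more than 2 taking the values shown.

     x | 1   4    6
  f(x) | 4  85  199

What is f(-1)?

10

Using the Lagrange interpolation formula with nodes 1, 4, 6:
  L_0(x) = (x - 4)(x - 6) / 15
  L_1(x) = (x - 1)(x - 6) / -6
  L_2(x) = (x - 1)(x - 4) / 10
Then f(x) = 4·L_0(x) + 85·L_1(x) + 199·L_2(x).
Expanding and collecting terms gives f(x) = 6x^2 - 3x + 1.
Evaluating at x = -1: f(-1) = 10.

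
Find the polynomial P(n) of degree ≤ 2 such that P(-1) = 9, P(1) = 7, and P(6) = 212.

P(n) = 6n^2 - n + 2

Write P(n) = an^2 + bn + c. Substituting each data point gives a linear system:
  a - b + c = 9
  a + b + c = 7
  36a + 6b + c = 212
Solving the system yields a = 6, b = -1, c = 2.
So P(n) = 6n^2 - n + 2.
Check: P(6) = 212. ✓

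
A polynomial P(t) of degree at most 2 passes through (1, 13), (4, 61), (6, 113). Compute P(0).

Write P(t) = at^2 + bt + c. Substituting each data point gives a linear system:
  a + b + c = 13
  16a + 4b + c = 61
  36a + 6b + c = 113
Solving the system yields a = 2, b = 6, c = 5.
So P(t) = 2t² + 6t + 5.
Then P(0) = 5.

5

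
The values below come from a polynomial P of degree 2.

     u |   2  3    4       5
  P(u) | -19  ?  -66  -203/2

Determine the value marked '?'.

The 3 known points determine the degree-2 polynomial uniquely.
Write P(u) = au^2 + bu + c. Substituting each data point gives a linear system:
  4a + 2b + c = -19
  16a + 4b + c = -66
  25a + 5b + c = -203/2
Solving the system yields a = -4, b = 1/2, c = -4.
So P(u) = -4u^2 + (1/2)u - 4.
Then P(3) = -77/2.

-77/2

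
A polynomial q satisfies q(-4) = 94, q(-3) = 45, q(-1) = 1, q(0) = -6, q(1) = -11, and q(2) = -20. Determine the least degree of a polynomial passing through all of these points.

Divided differences on the nodes -4, -3, -1, 0, 1, 2:
  order 0: 94  45  1  -6  -11  -20
  order 1: -49  -22  -7  -5  -9
  order 2: 9  5  1  -2
  order 3: -1  -1  -1
  order 4: 0  0
  order 5: 0
The order-3 divided differences are all -1 (nonzero) and every higher order vanishes, so the data lies on a polynomial of degree exactly 3.

3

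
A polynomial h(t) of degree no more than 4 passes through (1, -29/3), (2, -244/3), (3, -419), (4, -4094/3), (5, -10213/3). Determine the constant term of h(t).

-6

Write h(t) = at^4 + bt^3 + ct^2 + dt + e. Substituting each data point gives a linear system:
  a + b + c + d + e = -29/3
  16a + 8b + 4c + 2d + e = -244/3
  81a + 27b + 9c + 3d + e = -419
  256a + 64b + 16c + 4d + e = -4094/3
  625a + 125b + 25c + 5d + e = -10213/3
Solving the system yields a = -6, b = 3, c = -1, d = 1/3, e = -6.
So h(t) = -6t^4 + 3t^3 - t^2 + (1/3)t - 6.
The constant term is -6.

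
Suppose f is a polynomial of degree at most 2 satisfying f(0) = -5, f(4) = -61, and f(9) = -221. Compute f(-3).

Using the Lagrange interpolation formula with nodes 0, 4, 9:
  L_0(s) = (s - 4)(s - 9) / 36
  L_1(s) = s(s - 9) / -20
  L_2(s) = s(s - 4) / 45
Then f(s) = -5·L_0(s) - 61·L_1(s) - 221·L_2(s).
Expanding and collecting terms gives f(s) = -2s^2 - 6s - 5.
Evaluating at s = -3: f(-3) = -5.

-5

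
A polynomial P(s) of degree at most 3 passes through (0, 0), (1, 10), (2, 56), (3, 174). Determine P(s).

P(s) = 6s^3 + 4s

Write P(s) = as^3 + bs^2 + cs + d. Substituting each data point gives a linear system:
  d = 0
  a + b + c + d = 10
  8a + 4b + 2c + d = 56
  27a + 9b + 3c + d = 174
Solving the system yields a = 6, b = 0, c = 4, d = 0.
So P(s) = 6s^3 + 4s.
Check: P(2) = 56. ✓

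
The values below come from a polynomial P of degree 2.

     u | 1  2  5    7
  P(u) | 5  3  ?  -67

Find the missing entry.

The 3 known points determine the degree-2 polynomial uniquely.
Write P(u) = au^2 + bu + c. Substituting each data point gives a linear system:
  a + b + c = 5
  4a + 2b + c = 3
  49a + 7b + c = -67
Solving the system yields a = -2, b = 4, c = 3.
So P(u) = -2u^2 + 4u + 3.
Then P(5) = -27.

-27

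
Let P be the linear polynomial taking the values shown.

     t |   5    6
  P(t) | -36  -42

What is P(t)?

Using the Lagrange interpolation formula with nodes 5, 6:
  L_0(t) = (t - 6) / -1
  L_1(t) = (t - 5) / 1
Then P(t) = -36·L_0(t) - 42·L_1(t).
Expanding and collecting terms gives P(t) = -6t - 6.
Check: P(6) = -42. ✓

P(t) = -6t - 6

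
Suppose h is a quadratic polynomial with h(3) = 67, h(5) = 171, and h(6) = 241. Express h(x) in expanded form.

h(x) = 6x^2 + 4x + 1

Write h(x) = ax^2 + bx + c. Substituting each data point gives a linear system:
  9a + 3b + c = 67
  25a + 5b + c = 171
  36a + 6b + c = 241
Solving the system yields a = 6, b = 4, c = 1.
So h(x) = 6x² + 4x + 1.
Check: h(5) = 171. ✓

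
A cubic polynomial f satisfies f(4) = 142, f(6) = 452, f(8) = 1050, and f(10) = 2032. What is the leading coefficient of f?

Write f(n) = an^3 + bn^2 + cn + d. Substituting each data point gives a linear system:
  64a + 16b + 4c + d = 142
  216a + 36b + 6c + d = 452
  512a + 64b + 8c + d = 1050
  1000a + 100b + 10c + d = 2032
Solving the system yields a = 2, b = 0, c = 3, d = 2.
So f(n) = 2n³ + 3n + 2.
The leading coefficient is 2.

2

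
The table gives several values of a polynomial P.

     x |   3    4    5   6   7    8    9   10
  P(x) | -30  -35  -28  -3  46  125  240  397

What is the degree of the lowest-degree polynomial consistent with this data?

3

Forward differences of the values at x = 3, 4, 5, 6, 7, 8, 9, 10:
  P  : -30  -35  -28  -3  46  125  240  397
  Δ  : -5  7  25  49  79  115  157
  Δ^2: 12  18  24  30  36  42
  Δ^3: 6  6  6  6  6
  Δ^4: 0  0  0  0
  Δ^5: 0  0  0
  Δ^6: 0  0
  Δ^7: 0
The third differences are constant (6) and nonzero, while all higher differences vanish, so the minimal degree is 3.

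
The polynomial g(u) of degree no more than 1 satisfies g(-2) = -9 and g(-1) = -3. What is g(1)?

Write g(u) = au + b. Substituting each data point gives a linear system:
  -2a + b = -9
  -a + b = -3
Solving the system yields a = 6, b = 3.
So g(u) = 6u + 3.
Then g(1) = 9.

9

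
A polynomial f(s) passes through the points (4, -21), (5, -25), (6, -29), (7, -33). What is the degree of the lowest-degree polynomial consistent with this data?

1

Forward differences of the values at s = 4, 5, 6, 7:
  f  : -21  -25  -29  -33
  Δ  : -4  -4  -4
  Δ^2: 0  0
  Δ^3: 0
The first differences are constant (-4) and nonzero, while all higher differences vanish, so the minimal degree is 1.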